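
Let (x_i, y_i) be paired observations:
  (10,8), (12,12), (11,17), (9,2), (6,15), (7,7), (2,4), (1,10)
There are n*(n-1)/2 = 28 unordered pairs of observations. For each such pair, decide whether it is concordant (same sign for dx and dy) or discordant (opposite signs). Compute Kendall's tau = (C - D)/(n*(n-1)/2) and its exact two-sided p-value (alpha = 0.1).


Step 1: Enumerate the 28 unordered pairs (i,j) with i<j and classify each by sign(x_j-x_i) * sign(y_j-y_i).
  (1,2):dx=+2,dy=+4->C; (1,3):dx=+1,dy=+9->C; (1,4):dx=-1,dy=-6->C; (1,5):dx=-4,dy=+7->D
  (1,6):dx=-3,dy=-1->C; (1,7):dx=-8,dy=-4->C; (1,8):dx=-9,dy=+2->D; (2,3):dx=-1,dy=+5->D
  (2,4):dx=-3,dy=-10->C; (2,5):dx=-6,dy=+3->D; (2,6):dx=-5,dy=-5->C; (2,7):dx=-10,dy=-8->C
  (2,8):dx=-11,dy=-2->C; (3,4):dx=-2,dy=-15->C; (3,5):dx=-5,dy=-2->C; (3,6):dx=-4,dy=-10->C
  (3,7):dx=-9,dy=-13->C; (3,8):dx=-10,dy=-7->C; (4,5):dx=-3,dy=+13->D; (4,6):dx=-2,dy=+5->D
  (4,7):dx=-7,dy=+2->D; (4,8):dx=-8,dy=+8->D; (5,6):dx=+1,dy=-8->D; (5,7):dx=-4,dy=-11->C
  (5,8):dx=-5,dy=-5->C; (6,7):dx=-5,dy=-3->C; (6,8):dx=-6,dy=+3->D; (7,8):dx=-1,dy=+6->D
Step 2: C = 17, D = 11, total pairs = 28.
Step 3: tau = (C - D)/(n(n-1)/2) = (17 - 11)/28 = 0.214286.
Step 4: Exact two-sided p-value (enumerate n! = 40320 permutations of y under H0): p = 0.548413.
Step 5: alpha = 0.1. fail to reject H0.

tau_b = 0.2143 (C=17, D=11), p = 0.548413, fail to reject H0.


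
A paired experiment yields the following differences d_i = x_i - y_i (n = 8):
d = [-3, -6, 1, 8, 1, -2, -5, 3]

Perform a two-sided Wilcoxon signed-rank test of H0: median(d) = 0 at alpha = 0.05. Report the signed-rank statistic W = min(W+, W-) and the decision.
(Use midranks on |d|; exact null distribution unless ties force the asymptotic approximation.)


Step 1: Drop any zero differences (none here) and take |d_i|.
|d| = [3, 6, 1, 8, 1, 2, 5, 3]
Step 2: Midrank |d_i| (ties get averaged ranks).
ranks: |3|->4.5, |6|->7, |1|->1.5, |8|->8, |1|->1.5, |2|->3, |5|->6, |3|->4.5
Step 3: Attach original signs; sum ranks with positive sign and with negative sign.
W+ = 1.5 + 8 + 1.5 + 4.5 = 15.5
W- = 4.5 + 7 + 3 + 6 = 20.5
(Check: W+ + W- = 36 should equal n(n+1)/2 = 36.)
Step 4: Test statistic W = min(W+, W-) = 15.5.
Step 5: Ties in |d|, so use the tie-corrected normal approximation.
        E[W] = n(n+1)/4 = 8*9/4 = 18.
        Tie groups: |d|=1 (t=2), |d|=3 (t=2); sum(t^3 - t) = 12.
        Var[W] = n(n+1)(2n+1)/24 - sum(t^3-t)/48 = 1224/24 - 12/48 = 50.75.
        z = (W - E[W]) / sqrt(Var[W]) = (15.5 - 18) / 7.1239 = -0.3509.
        Two-sided p = 2*Phi(z) = 0.725640.
Step 6: alpha = 0.05. fail to reject H0.

W+ = 15.5, W- = 20.5, W = min = 15.5, p = 0.725640, fail to reject H0.


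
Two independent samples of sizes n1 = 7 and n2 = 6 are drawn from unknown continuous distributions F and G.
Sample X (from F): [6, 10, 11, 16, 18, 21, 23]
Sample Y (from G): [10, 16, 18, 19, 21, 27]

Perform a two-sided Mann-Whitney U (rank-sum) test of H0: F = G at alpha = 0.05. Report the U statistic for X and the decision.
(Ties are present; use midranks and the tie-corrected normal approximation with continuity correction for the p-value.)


Step 1: Combine and sort all 13 observations; assign midranks.
sorted (value, group): (6,X), (10,X), (10,Y), (11,X), (16,X), (16,Y), (18,X), (18,Y), (19,Y), (21,X), (21,Y), (23,X), (27,Y)
ranks: 6->1, 10->2.5, 10->2.5, 11->4, 16->5.5, 16->5.5, 18->7.5, 18->7.5, 19->9, 21->10.5, 21->10.5, 23->12, 27->13
Step 2: Rank sum for X: R1 = 1 + 2.5 + 4 + 5.5 + 7.5 + 10.5 + 12 = 43.
Step 3: U_X = R1 - n1(n1+1)/2 = 43 - 7*8/2 = 43 - 28 = 15.
       U_Y = n1*n2 - U_X = 42 - 15 = 27.
Step 4: Ties are present, so use the tie-corrected normal approximation (with continuity correction) for the p-value.
Step 5: p-value = 0.429488; compare to alpha = 0.05. fail to reject H0.

U_X = 15, p = 0.429488, fail to reject H0 at alpha = 0.05.


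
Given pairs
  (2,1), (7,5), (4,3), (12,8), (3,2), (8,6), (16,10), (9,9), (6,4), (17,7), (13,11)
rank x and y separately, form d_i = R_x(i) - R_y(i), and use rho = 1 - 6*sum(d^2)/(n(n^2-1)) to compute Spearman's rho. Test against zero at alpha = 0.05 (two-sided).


Step 1: Rank x and y separately (midranks; no ties here).
rank(x): 2->1, 7->5, 4->3, 12->8, 3->2, 8->6, 16->10, 9->7, 6->4, 17->11, 13->9
rank(y): 1->1, 5->5, 3->3, 8->8, 2->2, 6->6, 10->10, 9->9, 4->4, 7->7, 11->11
Step 2: d_i = R_x(i) - R_y(i); compute d_i^2.
  (1-1)^2=0, (5-5)^2=0, (3-3)^2=0, (8-8)^2=0, (2-2)^2=0, (6-6)^2=0, (10-10)^2=0, (7-9)^2=4, (4-4)^2=0, (11-7)^2=16, (9-11)^2=4
sum(d^2) = 24.
Step 3: rho = 1 - 6*24 / (11*(11^2 - 1)) = 1 - 144/1320 = 0.890909.
Step 4: Under H0, t = rho * sqrt((n-2)/(1-rho^2)) = 5.8847 ~ t(9).
Step 5: Two-sided p-value from the t-distribution with 9 df = 0.000233.
Step 6: alpha = 0.05. reject H0.

rho = 0.8909, p = 0.000233, reject H0 at alpha = 0.05.


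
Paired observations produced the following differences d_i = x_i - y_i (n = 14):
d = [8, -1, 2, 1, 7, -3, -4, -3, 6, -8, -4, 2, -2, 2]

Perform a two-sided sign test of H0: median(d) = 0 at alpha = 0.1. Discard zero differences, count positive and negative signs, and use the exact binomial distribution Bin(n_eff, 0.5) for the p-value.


Step 1: Discard zero differences. Original n = 14; n_eff = number of nonzero differences = 14.
Nonzero differences (with sign): +8, -1, +2, +1, +7, -3, -4, -3, +6, -8, -4, +2, -2, +2
Step 2: Count signs: positive = 7, negative = 7.
Step 3: Under H0: P(positive) = 0.5, so the number of positives S ~ Bin(14, 0.5).
Step 4: Two-sided exact p-value = sum of Bin(14,0.5) probabilities at or below the observed probability = 1.000000.
Step 5: alpha = 0.1. fail to reject H0.

n_eff = 14, pos = 7, neg = 7, p = 1.000000, fail to reject H0.


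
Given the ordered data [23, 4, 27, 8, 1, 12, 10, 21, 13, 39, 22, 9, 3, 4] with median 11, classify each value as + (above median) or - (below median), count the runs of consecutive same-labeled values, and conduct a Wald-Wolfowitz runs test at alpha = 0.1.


Step 1: Compute median = 11; label A = above, B = below.
Labels in order: ABABBABAAAABBB  (n_A = 7, n_B = 7)
Step 2: Count runs R = 8.
Step 3: Under H0 (random ordering), E[R] = 2*n_A*n_B/(n_A+n_B) + 1 = 2*7*7/14 + 1 = 8.0000.
        Var[R] = 2*n_A*n_B*(2*n_A*n_B - n_A - n_B) / ((n_A+n_B)^2 * (n_A+n_B-1)) = 8232/2548 = 3.2308.
        SD[R] = 1.7974.
Step 4: R = E[R], so z = 0 with no continuity correction.
Step 5: Two-sided p-value via normal approximation = 2*(1 - Phi(|z|)) = 1.000000.
Step 6: alpha = 0.1. fail to reject H0.

R = 8, z = 0.0000, p = 1.000000, fail to reject H0.


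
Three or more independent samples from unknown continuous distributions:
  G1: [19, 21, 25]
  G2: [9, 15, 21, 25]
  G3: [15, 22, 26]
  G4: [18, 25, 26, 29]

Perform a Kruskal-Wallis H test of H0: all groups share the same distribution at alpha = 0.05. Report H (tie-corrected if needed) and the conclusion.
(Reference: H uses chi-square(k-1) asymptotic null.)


Step 1: Combine all N = 14 observations and assign midranks.
sorted (value, group, rank): (9,G2,1), (15,G2,2.5), (15,G3,2.5), (18,G4,4), (19,G1,5), (21,G1,6.5), (21,G2,6.5), (22,G3,8), (25,G1,10), (25,G2,10), (25,G4,10), (26,G3,12.5), (26,G4,12.5), (29,G4,14)
Step 2: Sum ranks within each group.
R_1 = 21.5 (n_1 = 3)
R_2 = 20 (n_2 = 4)
R_3 = 23 (n_3 = 3)
R_4 = 40.5 (n_4 = 4)
Step 3: H = 12/(N(N+1)) * sum(R_i^2/n_i) - 3(N+1)
     = 12/(14*15) * (21.5^2/3 + 20^2/4 + 23^2/3 + 40.5^2/4) - 3*15
     = 0.057143 * 840.479 - 45
     = 3.027381.
Step 4: Ties present; correction factor C = 1 - 42/(14^3 - 14) = 0.984615. Corrected H = 3.027381 / 0.984615 = 3.074684.
Step 5: Under H0, H ~ chi^2(3); p-value = 0.380253.
Step 6: alpha = 0.05. fail to reject H0.

H = 3.0747, df = 3, p = 0.380253, fail to reject H0.


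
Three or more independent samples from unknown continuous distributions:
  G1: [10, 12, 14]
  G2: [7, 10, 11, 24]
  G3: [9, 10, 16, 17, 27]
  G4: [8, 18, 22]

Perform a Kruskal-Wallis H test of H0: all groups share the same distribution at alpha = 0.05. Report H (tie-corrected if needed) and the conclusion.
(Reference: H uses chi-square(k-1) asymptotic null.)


Step 1: Combine all N = 15 observations and assign midranks.
sorted (value, group, rank): (7,G2,1), (8,G4,2), (9,G3,3), (10,G1,5), (10,G2,5), (10,G3,5), (11,G2,7), (12,G1,8), (14,G1,9), (16,G3,10), (17,G3,11), (18,G4,12), (22,G4,13), (24,G2,14), (27,G3,15)
Step 2: Sum ranks within each group.
R_1 = 22 (n_1 = 3)
R_2 = 27 (n_2 = 4)
R_3 = 44 (n_3 = 5)
R_4 = 27 (n_4 = 3)
Step 3: H = 12/(N(N+1)) * sum(R_i^2/n_i) - 3(N+1)
     = 12/(15*16) * (22^2/3 + 27^2/4 + 44^2/5 + 27^2/3) - 3*16
     = 0.050000 * 973.783 - 48
     = 0.689167.
Step 4: Ties present; correction factor C = 1 - 24/(15^3 - 15) = 0.992857. Corrected H = 0.689167 / 0.992857 = 0.694125.
Step 5: Under H0, H ~ chi^2(3); p-value = 0.874585.
Step 6: alpha = 0.05. fail to reject H0.

H = 0.6941, df = 3, p = 0.874585, fail to reject H0.


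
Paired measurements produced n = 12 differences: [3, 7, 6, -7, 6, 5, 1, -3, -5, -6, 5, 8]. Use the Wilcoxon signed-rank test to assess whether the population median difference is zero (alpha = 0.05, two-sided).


Step 1: Drop any zero differences (none here) and take |d_i|.
|d| = [3, 7, 6, 7, 6, 5, 1, 3, 5, 6, 5, 8]
Step 2: Midrank |d_i| (ties get averaged ranks).
ranks: |3|->2.5, |7|->10.5, |6|->8, |7|->10.5, |6|->8, |5|->5, |1|->1, |3|->2.5, |5|->5, |6|->8, |5|->5, |8|->12
Step 3: Attach original signs; sum ranks with positive sign and with negative sign.
W+ = 2.5 + 10.5 + 8 + 8 + 5 + 1 + 5 + 12 = 52
W- = 10.5 + 2.5 + 5 + 8 = 26
(Check: W+ + W- = 78 should equal n(n+1)/2 = 78.)
Step 4: Test statistic W = min(W+, W-) = 26.
Step 5: Ties in |d|, so use the tie-corrected normal approximation.
        E[W] = n(n+1)/4 = 12*13/4 = 39.
        Tie groups: |d|=3 (t=2), |d|=5 (t=3), |d|=6 (t=3), |d|=7 (t=2); sum(t^3 - t) = 60.
        Var[W] = n(n+1)(2n+1)/24 - sum(t^3-t)/48 = 3900/24 - 60/48 = 161.25.
        z = (W - E[W]) / sqrt(Var[W]) = (26 - 39) / 12.6984 = -1.0237.
        Two-sided p = 2*Phi(z) = 0.305954.
Step 6: alpha = 0.05. fail to reject H0.

W+ = 52, W- = 26, W = min = 26, p = 0.305954, fail to reject H0.


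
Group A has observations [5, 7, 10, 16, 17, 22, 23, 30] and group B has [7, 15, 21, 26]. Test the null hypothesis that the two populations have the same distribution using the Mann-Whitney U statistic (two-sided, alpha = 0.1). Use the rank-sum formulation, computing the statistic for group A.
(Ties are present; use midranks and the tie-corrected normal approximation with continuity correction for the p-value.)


Step 1: Combine and sort all 12 observations; assign midranks.
sorted (value, group): (5,X), (7,X), (7,Y), (10,X), (15,Y), (16,X), (17,X), (21,Y), (22,X), (23,X), (26,Y), (30,X)
ranks: 5->1, 7->2.5, 7->2.5, 10->4, 15->5, 16->6, 17->7, 21->8, 22->9, 23->10, 26->11, 30->12
Step 2: Rank sum for X: R1 = 1 + 2.5 + 4 + 6 + 7 + 9 + 10 + 12 = 51.5.
Step 3: U_X = R1 - n1(n1+1)/2 = 51.5 - 8*9/2 = 51.5 - 36 = 15.5.
       U_Y = n1*n2 - U_X = 32 - 15.5 = 16.5.
Step 4: Ties are present, so use the tie-corrected normal approximation (with continuity correction) for the p-value.
Step 5: p-value = 1.000000; compare to alpha = 0.1. fail to reject H0.

U_X = 15.5, p = 1.000000, fail to reject H0 at alpha = 0.1.


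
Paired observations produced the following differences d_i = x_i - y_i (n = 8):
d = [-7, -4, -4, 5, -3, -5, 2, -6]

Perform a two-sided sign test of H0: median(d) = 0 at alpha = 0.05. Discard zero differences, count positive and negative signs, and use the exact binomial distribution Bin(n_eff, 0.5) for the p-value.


Step 1: Discard zero differences. Original n = 8; n_eff = number of nonzero differences = 8.
Nonzero differences (with sign): -7, -4, -4, +5, -3, -5, +2, -6
Step 2: Count signs: positive = 2, negative = 6.
Step 3: Under H0: P(positive) = 0.5, so the number of positives S ~ Bin(8, 0.5).
Step 4: Two-sided exact p-value = sum of Bin(8,0.5) probabilities at or below the observed probability = 0.289062.
Step 5: alpha = 0.05. fail to reject H0.

n_eff = 8, pos = 2, neg = 6, p = 0.289062, fail to reject H0.


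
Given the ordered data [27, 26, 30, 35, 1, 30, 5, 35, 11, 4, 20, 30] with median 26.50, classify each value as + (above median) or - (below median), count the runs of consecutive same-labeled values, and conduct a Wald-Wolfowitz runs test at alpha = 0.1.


Step 1: Compute median = 26.50; label A = above, B = below.
Labels in order: ABAABABABBBA  (n_A = 6, n_B = 6)
Step 2: Count runs R = 9.
Step 3: Under H0 (random ordering), E[R] = 2*n_A*n_B/(n_A+n_B) + 1 = 2*6*6/12 + 1 = 7.0000.
        Var[R] = 2*n_A*n_B*(2*n_A*n_B - n_A - n_B) / ((n_A+n_B)^2 * (n_A+n_B-1)) = 4320/1584 = 2.7273.
        SD[R] = 1.6514.
Step 4: Continuity-corrected z = (R - 0.5 - E[R]) / SD[R] = (9 - 0.5 - 7.0000) / 1.6514 = 0.9083.
Step 5: Two-sided p-value via normal approximation = 2*(1 - Phi(|z|)) = 0.363722.
Step 6: alpha = 0.1. fail to reject H0.

R = 9, z = 0.9083, p = 0.363722, fail to reject H0.


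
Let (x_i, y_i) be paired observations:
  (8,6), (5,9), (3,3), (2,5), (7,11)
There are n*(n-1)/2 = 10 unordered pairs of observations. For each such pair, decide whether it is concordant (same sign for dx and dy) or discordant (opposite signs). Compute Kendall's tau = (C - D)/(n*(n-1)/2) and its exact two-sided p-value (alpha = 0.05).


Step 1: Enumerate the 10 unordered pairs (i,j) with i<j and classify each by sign(x_j-x_i) * sign(y_j-y_i).
  (1,2):dx=-3,dy=+3->D; (1,3):dx=-5,dy=-3->C; (1,4):dx=-6,dy=-1->C; (1,5):dx=-1,dy=+5->D
  (2,3):dx=-2,dy=-6->C; (2,4):dx=-3,dy=-4->C; (2,5):dx=+2,dy=+2->C; (3,4):dx=-1,dy=+2->D
  (3,5):dx=+4,dy=+8->C; (4,5):dx=+5,dy=+6->C
Step 2: C = 7, D = 3, total pairs = 10.
Step 3: tau = (C - D)/(n(n-1)/2) = (7 - 3)/10 = 0.400000.
Step 4: Exact two-sided p-value (enumerate n! = 120 permutations of y under H0): p = 0.483333.
Step 5: alpha = 0.05. fail to reject H0.

tau_b = 0.4000 (C=7, D=3), p = 0.483333, fail to reject H0.


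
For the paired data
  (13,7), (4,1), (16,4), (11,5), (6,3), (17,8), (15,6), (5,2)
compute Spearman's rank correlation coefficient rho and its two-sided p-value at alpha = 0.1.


Step 1: Rank x and y separately (midranks; no ties here).
rank(x): 13->5, 4->1, 16->7, 11->4, 6->3, 17->8, 15->6, 5->2
rank(y): 7->7, 1->1, 4->4, 5->5, 3->3, 8->8, 6->6, 2->2
Step 2: d_i = R_x(i) - R_y(i); compute d_i^2.
  (5-7)^2=4, (1-1)^2=0, (7-4)^2=9, (4-5)^2=1, (3-3)^2=0, (8-8)^2=0, (6-6)^2=0, (2-2)^2=0
sum(d^2) = 14.
Step 3: rho = 1 - 6*14 / (8*(8^2 - 1)) = 1 - 84/504 = 0.833333.
Step 4: Under H0, t = rho * sqrt((n-2)/(1-rho^2)) = 3.6927 ~ t(6).
Step 5: Two-sided p-value from the t-distribution with 6 df = 0.010176.
Step 6: alpha = 0.1. reject H0.

rho = 0.8333, p = 0.010176, reject H0 at alpha = 0.1.


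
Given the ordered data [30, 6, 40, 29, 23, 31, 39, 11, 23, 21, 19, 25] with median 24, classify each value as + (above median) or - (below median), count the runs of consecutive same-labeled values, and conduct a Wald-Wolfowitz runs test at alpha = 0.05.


Step 1: Compute median = 24; label A = above, B = below.
Labels in order: ABAABAABBBBA  (n_A = 6, n_B = 6)
Step 2: Count runs R = 7.
Step 3: Under H0 (random ordering), E[R] = 2*n_A*n_B/(n_A+n_B) + 1 = 2*6*6/12 + 1 = 7.0000.
        Var[R] = 2*n_A*n_B*(2*n_A*n_B - n_A - n_B) / ((n_A+n_B)^2 * (n_A+n_B-1)) = 4320/1584 = 2.7273.
        SD[R] = 1.6514.
Step 4: R = E[R], so z = 0 with no continuity correction.
Step 5: Two-sided p-value via normal approximation = 2*(1 - Phi(|z|)) = 1.000000.
Step 6: alpha = 0.05. fail to reject H0.

R = 7, z = 0.0000, p = 1.000000, fail to reject H0.


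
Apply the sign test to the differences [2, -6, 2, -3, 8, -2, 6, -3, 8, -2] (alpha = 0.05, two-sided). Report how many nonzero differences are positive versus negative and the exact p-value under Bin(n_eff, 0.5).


Step 1: Discard zero differences. Original n = 10; n_eff = number of nonzero differences = 10.
Nonzero differences (with sign): +2, -6, +2, -3, +8, -2, +6, -3, +8, -2
Step 2: Count signs: positive = 5, negative = 5.
Step 3: Under H0: P(positive) = 0.5, so the number of positives S ~ Bin(10, 0.5).
Step 4: Two-sided exact p-value = sum of Bin(10,0.5) probabilities at or below the observed probability = 1.000000.
Step 5: alpha = 0.05. fail to reject H0.

n_eff = 10, pos = 5, neg = 5, p = 1.000000, fail to reject H0.


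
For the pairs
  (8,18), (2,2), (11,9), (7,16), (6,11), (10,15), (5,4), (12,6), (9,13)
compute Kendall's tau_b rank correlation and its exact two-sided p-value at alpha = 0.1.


Step 1: Enumerate the 36 unordered pairs (i,j) with i<j and classify each by sign(x_j-x_i) * sign(y_j-y_i).
  (1,2):dx=-6,dy=-16->C; (1,3):dx=+3,dy=-9->D; (1,4):dx=-1,dy=-2->C; (1,5):dx=-2,dy=-7->C
  (1,6):dx=+2,dy=-3->D; (1,7):dx=-3,dy=-14->C; (1,8):dx=+4,dy=-12->D; (1,9):dx=+1,dy=-5->D
  (2,3):dx=+9,dy=+7->C; (2,4):dx=+5,dy=+14->C; (2,5):dx=+4,dy=+9->C; (2,6):dx=+8,dy=+13->C
  (2,7):dx=+3,dy=+2->C; (2,8):dx=+10,dy=+4->C; (2,9):dx=+7,dy=+11->C; (3,4):dx=-4,dy=+7->D
  (3,5):dx=-5,dy=+2->D; (3,6):dx=-1,dy=+6->D; (3,7):dx=-6,dy=-5->C; (3,8):dx=+1,dy=-3->D
  (3,9):dx=-2,dy=+4->D; (4,5):dx=-1,dy=-5->C; (4,6):dx=+3,dy=-1->D; (4,7):dx=-2,dy=-12->C
  (4,8):dx=+5,dy=-10->D; (4,9):dx=+2,dy=-3->D; (5,6):dx=+4,dy=+4->C; (5,7):dx=-1,dy=-7->C
  (5,8):dx=+6,dy=-5->D; (5,9):dx=+3,dy=+2->C; (6,7):dx=-5,dy=-11->C; (6,8):dx=+2,dy=-9->D
  (6,9):dx=-1,dy=-2->C; (7,8):dx=+7,dy=+2->C; (7,9):dx=+4,dy=+9->C; (8,9):dx=-3,dy=+7->D
Step 2: C = 21, D = 15, total pairs = 36.
Step 3: tau = (C - D)/(n(n-1)/2) = (21 - 15)/36 = 0.166667.
Step 4: Exact two-sided p-value (enumerate n! = 362880 permutations of y under H0): p = 0.612202.
Step 5: alpha = 0.1. fail to reject H0.

tau_b = 0.1667 (C=21, D=15), p = 0.612202, fail to reject H0.


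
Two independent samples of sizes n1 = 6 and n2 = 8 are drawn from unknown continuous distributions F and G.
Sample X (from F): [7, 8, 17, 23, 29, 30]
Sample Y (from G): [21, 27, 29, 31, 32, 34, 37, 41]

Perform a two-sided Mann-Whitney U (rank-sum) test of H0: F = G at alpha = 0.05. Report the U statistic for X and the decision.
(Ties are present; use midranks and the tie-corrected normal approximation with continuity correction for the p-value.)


Step 1: Combine and sort all 14 observations; assign midranks.
sorted (value, group): (7,X), (8,X), (17,X), (21,Y), (23,X), (27,Y), (29,X), (29,Y), (30,X), (31,Y), (32,Y), (34,Y), (37,Y), (41,Y)
ranks: 7->1, 8->2, 17->3, 21->4, 23->5, 27->6, 29->7.5, 29->7.5, 30->9, 31->10, 32->11, 34->12, 37->13, 41->14
Step 2: Rank sum for X: R1 = 1 + 2 + 3 + 5 + 7.5 + 9 = 27.5.
Step 3: U_X = R1 - n1(n1+1)/2 = 27.5 - 6*7/2 = 27.5 - 21 = 6.5.
       U_Y = n1*n2 - U_X = 48 - 6.5 = 41.5.
Step 4: Ties are present, so use the tie-corrected normal approximation (with continuity correction) for the p-value.
Step 5: p-value = 0.028013; compare to alpha = 0.05. reject H0.

U_X = 6.5, p = 0.028013, reject H0 at alpha = 0.05.


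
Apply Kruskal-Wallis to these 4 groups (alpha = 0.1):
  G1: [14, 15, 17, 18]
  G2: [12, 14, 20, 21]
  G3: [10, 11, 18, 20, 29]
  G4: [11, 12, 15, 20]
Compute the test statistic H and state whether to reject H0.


Step 1: Combine all N = 17 observations and assign midranks.
sorted (value, group, rank): (10,G3,1), (11,G3,2.5), (11,G4,2.5), (12,G2,4.5), (12,G4,4.5), (14,G1,6.5), (14,G2,6.5), (15,G1,8.5), (15,G4,8.5), (17,G1,10), (18,G1,11.5), (18,G3,11.5), (20,G2,14), (20,G3,14), (20,G4,14), (21,G2,16), (29,G3,17)
Step 2: Sum ranks within each group.
R_1 = 36.5 (n_1 = 4)
R_2 = 41 (n_2 = 4)
R_3 = 46 (n_3 = 5)
R_4 = 29.5 (n_4 = 4)
Step 3: H = 12/(N(N+1)) * sum(R_i^2/n_i) - 3(N+1)
     = 12/(17*18) * (36.5^2/4 + 41^2/4 + 46^2/5 + 29.5^2/4) - 3*18
     = 0.039216 * 1394.08 - 54
     = 0.669608.
Step 4: Ties present; correction factor C = 1 - 54/(17^3 - 17) = 0.988971. Corrected H = 0.669608 / 0.988971 = 0.677076.
Step 5: Under H0, H ~ chi^2(3); p-value = 0.878582.
Step 6: alpha = 0.1. fail to reject H0.

H = 0.6771, df = 3, p = 0.878582, fail to reject H0.


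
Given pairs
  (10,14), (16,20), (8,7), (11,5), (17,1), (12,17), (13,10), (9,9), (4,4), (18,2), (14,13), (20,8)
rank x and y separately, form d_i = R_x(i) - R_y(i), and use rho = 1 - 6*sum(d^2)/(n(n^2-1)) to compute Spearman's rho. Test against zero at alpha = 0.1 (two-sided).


Step 1: Rank x and y separately (midranks; no ties here).
rank(x): 10->4, 16->9, 8->2, 11->5, 17->10, 12->6, 13->7, 9->3, 4->1, 18->11, 14->8, 20->12
rank(y): 14->10, 20->12, 7->5, 5->4, 1->1, 17->11, 10->8, 9->7, 4->3, 2->2, 13->9, 8->6
Step 2: d_i = R_x(i) - R_y(i); compute d_i^2.
  (4-10)^2=36, (9-12)^2=9, (2-5)^2=9, (5-4)^2=1, (10-1)^2=81, (6-11)^2=25, (7-8)^2=1, (3-7)^2=16, (1-3)^2=4, (11-2)^2=81, (8-9)^2=1, (12-6)^2=36
sum(d^2) = 300.
Step 3: rho = 1 - 6*300 / (12*(12^2 - 1)) = 1 - 1800/1716 = -0.048951.
Step 4: Under H0, t = rho * sqrt((n-2)/(1-rho^2)) = -0.1550 ~ t(10).
Step 5: Two-sided p-value from the t-distribution with 10 df = 0.879919.
Step 6: alpha = 0.1. fail to reject H0.

rho = -0.0490, p = 0.879919, fail to reject H0 at alpha = 0.1.


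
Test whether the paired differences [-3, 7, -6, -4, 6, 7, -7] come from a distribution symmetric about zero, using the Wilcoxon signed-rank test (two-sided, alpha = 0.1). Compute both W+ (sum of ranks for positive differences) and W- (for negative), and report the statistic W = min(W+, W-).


Step 1: Drop any zero differences (none here) and take |d_i|.
|d| = [3, 7, 6, 4, 6, 7, 7]
Step 2: Midrank |d_i| (ties get averaged ranks).
ranks: |3|->1, |7|->6, |6|->3.5, |4|->2, |6|->3.5, |7|->6, |7|->6
Step 3: Attach original signs; sum ranks with positive sign and with negative sign.
W+ = 6 + 3.5 + 6 = 15.5
W- = 1 + 3.5 + 2 + 6 = 12.5
(Check: W+ + W- = 28 should equal n(n+1)/2 = 28.)
Step 4: Test statistic W = min(W+, W-) = 12.5.
Step 5: Ties in |d|, so use the tie-corrected normal approximation.
        E[W] = n(n+1)/4 = 7*8/4 = 14.
        Tie groups: |d|=6 (t=2), |d|=7 (t=3); sum(t^3 - t) = 30.
        Var[W] = n(n+1)(2n+1)/24 - sum(t^3-t)/48 = 840/24 - 30/48 = 34.375.
        z = (W - E[W]) / sqrt(Var[W]) = (12.5 - 14) / 5.8630 = -0.2558.
        Two-sided p = 2*Phi(z) = 0.798074.
Step 6: alpha = 0.1. fail to reject H0.

W+ = 15.5, W- = 12.5, W = min = 12.5, p = 0.798074, fail to reject H0.


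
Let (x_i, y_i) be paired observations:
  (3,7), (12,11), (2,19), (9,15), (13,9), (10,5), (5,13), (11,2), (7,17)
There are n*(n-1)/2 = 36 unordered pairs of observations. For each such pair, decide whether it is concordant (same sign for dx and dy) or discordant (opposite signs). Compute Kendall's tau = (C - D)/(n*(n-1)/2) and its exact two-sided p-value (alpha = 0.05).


Step 1: Enumerate the 36 unordered pairs (i,j) with i<j and classify each by sign(x_j-x_i) * sign(y_j-y_i).
  (1,2):dx=+9,dy=+4->C; (1,3):dx=-1,dy=+12->D; (1,4):dx=+6,dy=+8->C; (1,5):dx=+10,dy=+2->C
  (1,6):dx=+7,dy=-2->D; (1,7):dx=+2,dy=+6->C; (1,8):dx=+8,dy=-5->D; (1,9):dx=+4,dy=+10->C
  (2,3):dx=-10,dy=+8->D; (2,4):dx=-3,dy=+4->D; (2,5):dx=+1,dy=-2->D; (2,6):dx=-2,dy=-6->C
  (2,7):dx=-7,dy=+2->D; (2,8):dx=-1,dy=-9->C; (2,9):dx=-5,dy=+6->D; (3,4):dx=+7,dy=-4->D
  (3,5):dx=+11,dy=-10->D; (3,6):dx=+8,dy=-14->D; (3,7):dx=+3,dy=-6->D; (3,8):dx=+9,dy=-17->D
  (3,9):dx=+5,dy=-2->D; (4,5):dx=+4,dy=-6->D; (4,6):dx=+1,dy=-10->D; (4,7):dx=-4,dy=-2->C
  (4,8):dx=+2,dy=-13->D; (4,9):dx=-2,dy=+2->D; (5,6):dx=-3,dy=-4->C; (5,7):dx=-8,dy=+4->D
  (5,8):dx=-2,dy=-7->C; (5,9):dx=-6,dy=+8->D; (6,7):dx=-5,dy=+8->D; (6,8):dx=+1,dy=-3->D
  (6,9):dx=-3,dy=+12->D; (7,8):dx=+6,dy=-11->D; (7,9):dx=+2,dy=+4->C; (8,9):dx=-4,dy=+15->D
Step 2: C = 11, D = 25, total pairs = 36.
Step 3: tau = (C - D)/(n(n-1)/2) = (11 - 25)/36 = -0.388889.
Step 4: Exact two-sided p-value (enumerate n! = 362880 permutations of y under H0): p = 0.180181.
Step 5: alpha = 0.05. fail to reject H0.

tau_b = -0.3889 (C=11, D=25), p = 0.180181, fail to reject H0.


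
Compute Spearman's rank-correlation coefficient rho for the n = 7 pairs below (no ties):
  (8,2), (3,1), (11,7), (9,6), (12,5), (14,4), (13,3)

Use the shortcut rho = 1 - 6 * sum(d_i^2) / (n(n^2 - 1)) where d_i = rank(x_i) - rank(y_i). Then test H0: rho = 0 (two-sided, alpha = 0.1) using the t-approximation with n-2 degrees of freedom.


Step 1: Rank x and y separately (midranks; no ties here).
rank(x): 8->2, 3->1, 11->4, 9->3, 12->5, 14->7, 13->6
rank(y): 2->2, 1->1, 7->7, 6->6, 5->5, 4->4, 3->3
Step 2: d_i = R_x(i) - R_y(i); compute d_i^2.
  (2-2)^2=0, (1-1)^2=0, (4-7)^2=9, (3-6)^2=9, (5-5)^2=0, (7-4)^2=9, (6-3)^2=9
sum(d^2) = 36.
Step 3: rho = 1 - 6*36 / (7*(7^2 - 1)) = 1 - 216/336 = 0.357143.
Step 4: Under H0, t = rho * sqrt((n-2)/(1-rho^2)) = 0.8550 ~ t(5).
Step 5: Two-sided p-value from the t-distribution with 5 df = 0.431611.
Step 6: alpha = 0.1. fail to reject H0.

rho = 0.3571, p = 0.431611, fail to reject H0 at alpha = 0.1.


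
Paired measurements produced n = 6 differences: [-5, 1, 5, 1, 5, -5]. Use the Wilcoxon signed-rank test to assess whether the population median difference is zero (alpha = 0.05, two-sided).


Step 1: Drop any zero differences (none here) and take |d_i|.
|d| = [5, 1, 5, 1, 5, 5]
Step 2: Midrank |d_i| (ties get averaged ranks).
ranks: |5|->4.5, |1|->1.5, |5|->4.5, |1|->1.5, |5|->4.5, |5|->4.5
Step 3: Attach original signs; sum ranks with positive sign and with negative sign.
W+ = 1.5 + 4.5 + 1.5 + 4.5 = 12
W- = 4.5 + 4.5 = 9
(Check: W+ + W- = 21 should equal n(n+1)/2 = 21.)
Step 4: Test statistic W = min(W+, W-) = 9.
Step 5: Ties in |d|, so use the tie-corrected normal approximation.
        E[W] = n(n+1)/4 = 6*7/4 = 10.5.
        Tie groups: |d|=1 (t=2), |d|=5 (t=4); sum(t^3 - t) = 66.
        Var[W] = n(n+1)(2n+1)/24 - sum(t^3-t)/48 = 546/24 - 66/48 = 21.375.
        z = (W - E[W]) / sqrt(Var[W]) = (9 - 10.5) / 4.6233 = -0.3244.
        Two-sided p = 2*Phi(z) = 0.745603.
Step 6: alpha = 0.05. fail to reject H0.

W+ = 12, W- = 9, W = min = 9, p = 0.745603, fail to reject H0.


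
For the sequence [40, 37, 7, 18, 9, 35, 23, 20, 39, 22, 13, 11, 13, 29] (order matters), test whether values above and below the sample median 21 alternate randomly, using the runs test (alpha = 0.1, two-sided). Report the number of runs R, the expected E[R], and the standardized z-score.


Step 1: Compute median = 21; label A = above, B = below.
Labels in order: AABBBAABAABBBA  (n_A = 7, n_B = 7)
Step 2: Count runs R = 7.
Step 3: Under H0 (random ordering), E[R] = 2*n_A*n_B/(n_A+n_B) + 1 = 2*7*7/14 + 1 = 8.0000.
        Var[R] = 2*n_A*n_B*(2*n_A*n_B - n_A - n_B) / ((n_A+n_B)^2 * (n_A+n_B-1)) = 8232/2548 = 3.2308.
        SD[R] = 1.7974.
Step 4: Continuity-corrected z = (R + 0.5 - E[R]) / SD[R] = (7 + 0.5 - 8.0000) / 1.7974 = -0.2782.
Step 5: Two-sided p-value via normal approximation = 2*(1 - Phi(|z|)) = 0.780879.
Step 6: alpha = 0.1. fail to reject H0.

R = 7, z = -0.2782, p = 0.780879, fail to reject H0.


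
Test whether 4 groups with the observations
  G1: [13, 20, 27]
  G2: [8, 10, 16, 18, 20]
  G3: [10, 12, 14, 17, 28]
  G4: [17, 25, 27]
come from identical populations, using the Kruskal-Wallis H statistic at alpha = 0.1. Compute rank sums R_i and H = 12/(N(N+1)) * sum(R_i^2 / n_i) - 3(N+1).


Step 1: Combine all N = 16 observations and assign midranks.
sorted (value, group, rank): (8,G2,1), (10,G2,2.5), (10,G3,2.5), (12,G3,4), (13,G1,5), (14,G3,6), (16,G2,7), (17,G3,8.5), (17,G4,8.5), (18,G2,10), (20,G1,11.5), (20,G2,11.5), (25,G4,13), (27,G1,14.5), (27,G4,14.5), (28,G3,16)
Step 2: Sum ranks within each group.
R_1 = 31 (n_1 = 3)
R_2 = 32 (n_2 = 5)
R_3 = 37 (n_3 = 5)
R_4 = 36 (n_4 = 3)
Step 3: H = 12/(N(N+1)) * sum(R_i^2/n_i) - 3(N+1)
     = 12/(16*17) * (31^2/3 + 32^2/5 + 37^2/5 + 36^2/3) - 3*17
     = 0.044118 * 1230.93 - 51
     = 3.305882.
Step 4: Ties present; correction factor C = 1 - 24/(16^3 - 16) = 0.994118. Corrected H = 3.305882 / 0.994118 = 3.325444.
Step 5: Under H0, H ~ chi^2(3); p-value = 0.344117.
Step 6: alpha = 0.1. fail to reject H0.

H = 3.3254, df = 3, p = 0.344117, fail to reject H0.


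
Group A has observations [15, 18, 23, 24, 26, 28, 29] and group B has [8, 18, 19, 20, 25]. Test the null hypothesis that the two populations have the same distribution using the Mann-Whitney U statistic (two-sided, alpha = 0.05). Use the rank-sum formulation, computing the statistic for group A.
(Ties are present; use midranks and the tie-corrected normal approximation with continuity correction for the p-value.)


Step 1: Combine and sort all 12 observations; assign midranks.
sorted (value, group): (8,Y), (15,X), (18,X), (18,Y), (19,Y), (20,Y), (23,X), (24,X), (25,Y), (26,X), (28,X), (29,X)
ranks: 8->1, 15->2, 18->3.5, 18->3.5, 19->5, 20->6, 23->7, 24->8, 25->9, 26->10, 28->11, 29->12
Step 2: Rank sum for X: R1 = 2 + 3.5 + 7 + 8 + 10 + 11 + 12 = 53.5.
Step 3: U_X = R1 - n1(n1+1)/2 = 53.5 - 7*8/2 = 53.5 - 28 = 25.5.
       U_Y = n1*n2 - U_X = 35 - 25.5 = 9.5.
Step 4: Ties are present, so use the tie-corrected normal approximation (with continuity correction) for the p-value.
Step 5: p-value = 0.222415; compare to alpha = 0.05. fail to reject H0.

U_X = 25.5, p = 0.222415, fail to reject H0 at alpha = 0.05.


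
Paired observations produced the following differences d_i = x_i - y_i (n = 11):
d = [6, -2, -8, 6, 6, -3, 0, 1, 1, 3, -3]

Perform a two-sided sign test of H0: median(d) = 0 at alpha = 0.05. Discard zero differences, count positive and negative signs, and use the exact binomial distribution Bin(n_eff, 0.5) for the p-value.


Step 1: Discard zero differences. Original n = 11; n_eff = number of nonzero differences = 10.
Nonzero differences (with sign): +6, -2, -8, +6, +6, -3, +1, +1, +3, -3
Step 2: Count signs: positive = 6, negative = 4.
Step 3: Under H0: P(positive) = 0.5, so the number of positives S ~ Bin(10, 0.5).
Step 4: Two-sided exact p-value = sum of Bin(10,0.5) probabilities at or below the observed probability = 0.753906.
Step 5: alpha = 0.05. fail to reject H0.

n_eff = 10, pos = 6, neg = 4, p = 0.753906, fail to reject H0.


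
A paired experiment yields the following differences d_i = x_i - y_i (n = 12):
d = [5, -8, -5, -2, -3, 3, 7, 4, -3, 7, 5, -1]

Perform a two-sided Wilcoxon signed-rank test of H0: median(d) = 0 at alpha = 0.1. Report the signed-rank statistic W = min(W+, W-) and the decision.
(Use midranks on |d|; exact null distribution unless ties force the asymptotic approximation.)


Step 1: Drop any zero differences (none here) and take |d_i|.
|d| = [5, 8, 5, 2, 3, 3, 7, 4, 3, 7, 5, 1]
Step 2: Midrank |d_i| (ties get averaged ranks).
ranks: |5|->8, |8|->12, |5|->8, |2|->2, |3|->4, |3|->4, |7|->10.5, |4|->6, |3|->4, |7|->10.5, |5|->8, |1|->1
Step 3: Attach original signs; sum ranks with positive sign and with negative sign.
W+ = 8 + 4 + 10.5 + 6 + 10.5 + 8 = 47
W- = 12 + 8 + 2 + 4 + 4 + 1 = 31
(Check: W+ + W- = 78 should equal n(n+1)/2 = 78.)
Step 4: Test statistic W = min(W+, W-) = 31.
Step 5: Ties in |d|, so use the tie-corrected normal approximation.
        E[W] = n(n+1)/4 = 12*13/4 = 39.
        Tie groups: |d|=3 (t=3), |d|=5 (t=3), |d|=7 (t=2); sum(t^3 - t) = 54.
        Var[W] = n(n+1)(2n+1)/24 - sum(t^3-t)/48 = 3900/24 - 54/48 = 161.375.
        z = (W - E[W]) / sqrt(Var[W]) = (31 - 39) / 12.7033 = -0.6298.
        Two-sided p = 2*Phi(z) = 0.528855.
Step 6: alpha = 0.1. fail to reject H0.

W+ = 47, W- = 31, W = min = 31, p = 0.528855, fail to reject H0.


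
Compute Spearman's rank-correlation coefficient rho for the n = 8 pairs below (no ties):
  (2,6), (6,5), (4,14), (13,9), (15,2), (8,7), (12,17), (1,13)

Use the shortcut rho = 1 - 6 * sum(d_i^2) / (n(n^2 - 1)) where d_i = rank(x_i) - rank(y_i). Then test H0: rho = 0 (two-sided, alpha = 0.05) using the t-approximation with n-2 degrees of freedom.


Step 1: Rank x and y separately (midranks; no ties here).
rank(x): 2->2, 6->4, 4->3, 13->7, 15->8, 8->5, 12->6, 1->1
rank(y): 6->3, 5->2, 14->7, 9->5, 2->1, 7->4, 17->8, 13->6
Step 2: d_i = R_x(i) - R_y(i); compute d_i^2.
  (2-3)^2=1, (4-2)^2=4, (3-7)^2=16, (7-5)^2=4, (8-1)^2=49, (5-4)^2=1, (6-8)^2=4, (1-6)^2=25
sum(d^2) = 104.
Step 3: rho = 1 - 6*104 / (8*(8^2 - 1)) = 1 - 624/504 = -0.238095.
Step 4: Under H0, t = rho * sqrt((n-2)/(1-rho^2)) = -0.6005 ~ t(6).
Step 5: Two-sided p-value from the t-distribution with 6 df = 0.570156.
Step 6: alpha = 0.05. fail to reject H0.

rho = -0.2381, p = 0.570156, fail to reject H0 at alpha = 0.05.


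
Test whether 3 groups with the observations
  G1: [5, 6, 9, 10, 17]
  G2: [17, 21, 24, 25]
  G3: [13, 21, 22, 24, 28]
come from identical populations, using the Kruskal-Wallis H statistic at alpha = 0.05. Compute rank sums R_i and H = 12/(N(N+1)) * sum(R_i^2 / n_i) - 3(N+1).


Step 1: Combine all N = 14 observations and assign midranks.
sorted (value, group, rank): (5,G1,1), (6,G1,2), (9,G1,3), (10,G1,4), (13,G3,5), (17,G1,6.5), (17,G2,6.5), (21,G2,8.5), (21,G3,8.5), (22,G3,10), (24,G2,11.5), (24,G3,11.5), (25,G2,13), (28,G3,14)
Step 2: Sum ranks within each group.
R_1 = 16.5 (n_1 = 5)
R_2 = 39.5 (n_2 = 4)
R_3 = 49 (n_3 = 5)
Step 3: H = 12/(N(N+1)) * sum(R_i^2/n_i) - 3(N+1)
     = 12/(14*15) * (16.5^2/5 + 39.5^2/4 + 49^2/5) - 3*15
     = 0.057143 * 924.712 - 45
     = 7.840714.
Step 4: Ties present; correction factor C = 1 - 18/(14^3 - 14) = 0.993407. Corrected H = 7.840714 / 0.993407 = 7.892754.
Step 5: Under H0, H ~ chi^2(2); p-value = 0.019325.
Step 6: alpha = 0.05. reject H0.

H = 7.8928, df = 2, p = 0.019325, reject H0.


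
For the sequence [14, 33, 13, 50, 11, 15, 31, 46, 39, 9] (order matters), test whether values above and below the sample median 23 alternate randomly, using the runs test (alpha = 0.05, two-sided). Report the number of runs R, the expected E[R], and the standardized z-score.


Step 1: Compute median = 23; label A = above, B = below.
Labels in order: BABABBAAAB  (n_A = 5, n_B = 5)
Step 2: Count runs R = 7.
Step 3: Under H0 (random ordering), E[R] = 2*n_A*n_B/(n_A+n_B) + 1 = 2*5*5/10 + 1 = 6.0000.
        Var[R] = 2*n_A*n_B*(2*n_A*n_B - n_A - n_B) / ((n_A+n_B)^2 * (n_A+n_B-1)) = 2000/900 = 2.2222.
        SD[R] = 1.4907.
Step 4: Continuity-corrected z = (R - 0.5 - E[R]) / SD[R] = (7 - 0.5 - 6.0000) / 1.4907 = 0.3354.
Step 5: Two-sided p-value via normal approximation = 2*(1 - Phi(|z|)) = 0.737316.
Step 6: alpha = 0.05. fail to reject H0.

R = 7, z = 0.3354, p = 0.737316, fail to reject H0.


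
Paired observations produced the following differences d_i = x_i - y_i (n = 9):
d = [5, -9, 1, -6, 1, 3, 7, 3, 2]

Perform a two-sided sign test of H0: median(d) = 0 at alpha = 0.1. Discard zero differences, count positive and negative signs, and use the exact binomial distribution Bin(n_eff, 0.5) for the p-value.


Step 1: Discard zero differences. Original n = 9; n_eff = number of nonzero differences = 9.
Nonzero differences (with sign): +5, -9, +1, -6, +1, +3, +7, +3, +2
Step 2: Count signs: positive = 7, negative = 2.
Step 3: Under H0: P(positive) = 0.5, so the number of positives S ~ Bin(9, 0.5).
Step 4: Two-sided exact p-value = sum of Bin(9,0.5) probabilities at or below the observed probability = 0.179688.
Step 5: alpha = 0.1. fail to reject H0.

n_eff = 9, pos = 7, neg = 2, p = 0.179688, fail to reject H0.


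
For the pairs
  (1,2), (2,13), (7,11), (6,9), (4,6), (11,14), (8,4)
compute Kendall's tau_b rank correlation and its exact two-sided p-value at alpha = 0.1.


Step 1: Enumerate the 21 unordered pairs (i,j) with i<j and classify each by sign(x_j-x_i) * sign(y_j-y_i).
  (1,2):dx=+1,dy=+11->C; (1,3):dx=+6,dy=+9->C; (1,4):dx=+5,dy=+7->C; (1,5):dx=+3,dy=+4->C
  (1,6):dx=+10,dy=+12->C; (1,7):dx=+7,dy=+2->C; (2,3):dx=+5,dy=-2->D; (2,4):dx=+4,dy=-4->D
  (2,5):dx=+2,dy=-7->D; (2,6):dx=+9,dy=+1->C; (2,7):dx=+6,dy=-9->D; (3,4):dx=-1,dy=-2->C
  (3,5):dx=-3,dy=-5->C; (3,6):dx=+4,dy=+3->C; (3,7):dx=+1,dy=-7->D; (4,5):dx=-2,dy=-3->C
  (4,6):dx=+5,dy=+5->C; (4,7):dx=+2,dy=-5->D; (5,6):dx=+7,dy=+8->C; (5,7):dx=+4,dy=-2->D
  (6,7):dx=-3,dy=-10->C
Step 2: C = 14, D = 7, total pairs = 21.
Step 3: tau = (C - D)/(n(n-1)/2) = (14 - 7)/21 = 0.333333.
Step 4: Exact two-sided p-value (enumerate n! = 5040 permutations of y under H0): p = 0.381349.
Step 5: alpha = 0.1. fail to reject H0.

tau_b = 0.3333 (C=14, D=7), p = 0.381349, fail to reject H0.


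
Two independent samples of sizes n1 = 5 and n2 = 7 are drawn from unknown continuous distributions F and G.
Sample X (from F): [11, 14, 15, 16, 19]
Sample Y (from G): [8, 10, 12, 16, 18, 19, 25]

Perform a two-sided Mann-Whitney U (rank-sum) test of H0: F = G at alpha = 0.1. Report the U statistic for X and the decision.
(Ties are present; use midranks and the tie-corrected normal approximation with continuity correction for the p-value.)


Step 1: Combine and sort all 12 observations; assign midranks.
sorted (value, group): (8,Y), (10,Y), (11,X), (12,Y), (14,X), (15,X), (16,X), (16,Y), (18,Y), (19,X), (19,Y), (25,Y)
ranks: 8->1, 10->2, 11->3, 12->4, 14->5, 15->6, 16->7.5, 16->7.5, 18->9, 19->10.5, 19->10.5, 25->12
Step 2: Rank sum for X: R1 = 3 + 5 + 6 + 7.5 + 10.5 = 32.
Step 3: U_X = R1 - n1(n1+1)/2 = 32 - 5*6/2 = 32 - 15 = 17.
       U_Y = n1*n2 - U_X = 35 - 17 = 18.
Step 4: Ties are present, so use the tie-corrected normal approximation (with continuity correction) for the p-value.
Step 5: p-value = 1.000000; compare to alpha = 0.1. fail to reject H0.

U_X = 17, p = 1.000000, fail to reject H0 at alpha = 0.1.


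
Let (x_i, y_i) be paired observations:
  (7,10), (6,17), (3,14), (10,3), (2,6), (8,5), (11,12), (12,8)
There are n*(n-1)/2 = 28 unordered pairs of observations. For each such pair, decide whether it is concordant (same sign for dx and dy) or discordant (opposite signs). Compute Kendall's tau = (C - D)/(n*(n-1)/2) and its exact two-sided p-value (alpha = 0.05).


Step 1: Enumerate the 28 unordered pairs (i,j) with i<j and classify each by sign(x_j-x_i) * sign(y_j-y_i).
  (1,2):dx=-1,dy=+7->D; (1,3):dx=-4,dy=+4->D; (1,4):dx=+3,dy=-7->D; (1,5):dx=-5,dy=-4->C
  (1,6):dx=+1,dy=-5->D; (1,7):dx=+4,dy=+2->C; (1,8):dx=+5,dy=-2->D; (2,3):dx=-3,dy=-3->C
  (2,4):dx=+4,dy=-14->D; (2,5):dx=-4,dy=-11->C; (2,6):dx=+2,dy=-12->D; (2,7):dx=+5,dy=-5->D
  (2,8):dx=+6,dy=-9->D; (3,4):dx=+7,dy=-11->D; (3,5):dx=-1,dy=-8->C; (3,6):dx=+5,dy=-9->D
  (3,7):dx=+8,dy=-2->D; (3,8):dx=+9,dy=-6->D; (4,5):dx=-8,dy=+3->D; (4,6):dx=-2,dy=+2->D
  (4,7):dx=+1,dy=+9->C; (4,8):dx=+2,dy=+5->C; (5,6):dx=+6,dy=-1->D; (5,7):dx=+9,dy=+6->C
  (5,8):dx=+10,dy=+2->C; (6,7):dx=+3,dy=+7->C; (6,8):dx=+4,dy=+3->C; (7,8):dx=+1,dy=-4->D
Step 2: C = 11, D = 17, total pairs = 28.
Step 3: tau = (C - D)/(n(n-1)/2) = (11 - 17)/28 = -0.214286.
Step 4: Exact two-sided p-value (enumerate n! = 40320 permutations of y under H0): p = 0.548413.
Step 5: alpha = 0.05. fail to reject H0.

tau_b = -0.2143 (C=11, D=17), p = 0.548413, fail to reject H0.


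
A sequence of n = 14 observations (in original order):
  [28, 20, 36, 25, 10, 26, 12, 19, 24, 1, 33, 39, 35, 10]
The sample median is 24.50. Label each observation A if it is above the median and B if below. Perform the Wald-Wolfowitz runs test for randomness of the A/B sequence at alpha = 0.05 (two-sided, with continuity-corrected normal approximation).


Step 1: Compute median = 24.50; label A = above, B = below.
Labels in order: ABAABABBBBAAAB  (n_A = 7, n_B = 7)
Step 2: Count runs R = 8.
Step 3: Under H0 (random ordering), E[R] = 2*n_A*n_B/(n_A+n_B) + 1 = 2*7*7/14 + 1 = 8.0000.
        Var[R] = 2*n_A*n_B*(2*n_A*n_B - n_A - n_B) / ((n_A+n_B)^2 * (n_A+n_B-1)) = 8232/2548 = 3.2308.
        SD[R] = 1.7974.
Step 4: R = E[R], so z = 0 with no continuity correction.
Step 5: Two-sided p-value via normal approximation = 2*(1 - Phi(|z|)) = 1.000000.
Step 6: alpha = 0.05. fail to reject H0.

R = 8, z = 0.0000, p = 1.000000, fail to reject H0.


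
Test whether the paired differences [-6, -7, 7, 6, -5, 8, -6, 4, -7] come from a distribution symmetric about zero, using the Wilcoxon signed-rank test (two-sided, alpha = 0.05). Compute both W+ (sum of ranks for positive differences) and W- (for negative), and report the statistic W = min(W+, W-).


Step 1: Drop any zero differences (none here) and take |d_i|.
|d| = [6, 7, 7, 6, 5, 8, 6, 4, 7]
Step 2: Midrank |d_i| (ties get averaged ranks).
ranks: |6|->4, |7|->7, |7|->7, |6|->4, |5|->2, |8|->9, |6|->4, |4|->1, |7|->7
Step 3: Attach original signs; sum ranks with positive sign and with negative sign.
W+ = 7 + 4 + 9 + 1 = 21
W- = 4 + 7 + 2 + 4 + 7 = 24
(Check: W+ + W- = 45 should equal n(n+1)/2 = 45.)
Step 4: Test statistic W = min(W+, W-) = 21.
Step 5: Ties in |d|, so use the tie-corrected normal approximation.
        E[W] = n(n+1)/4 = 9*10/4 = 22.5.
        Tie groups: |d|=6 (t=3), |d|=7 (t=3); sum(t^3 - t) = 48.
        Var[W] = n(n+1)(2n+1)/24 - sum(t^3-t)/48 = 1710/24 - 48/48 = 70.25.
        z = (W - E[W]) / sqrt(Var[W]) = (21 - 22.5) / 8.3815 = -0.1790.
        Two-sided p = 2*Phi(z) = 0.857965.
Step 6: alpha = 0.05. fail to reject H0.

W+ = 21, W- = 24, W = min = 21, p = 0.857965, fail to reject H0.
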